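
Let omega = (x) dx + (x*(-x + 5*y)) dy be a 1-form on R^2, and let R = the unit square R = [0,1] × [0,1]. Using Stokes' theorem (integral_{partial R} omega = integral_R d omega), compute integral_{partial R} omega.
integral_(partial R) omega = 3/2

Stokes: integral_partial_R omega = integral_R d omega with d omega = (∂Q/∂x - ∂P/∂y) dx ∧ dy.
  ∂Q/∂x = -2*x + 5*y
  ∂P/∂y = 0
  integrand = ∂Q/∂x - ∂P/∂y = -2*x + 5*y.
Integrating over R: integral_0^1 integral_0^1 (-2*x + 5*y) dx dy = 3/2.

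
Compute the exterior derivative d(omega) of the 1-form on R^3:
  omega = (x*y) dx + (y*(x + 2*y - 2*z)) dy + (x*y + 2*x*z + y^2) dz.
d(omega) = (-x + y) dx ∧ dy + (y + 2*z) dx ∧ dz + (x + 4*y) dy ∧ dz

For a 1-form omega = sum_i f_i dx_i, the exterior derivative is
  d(omega) = sum_{i < j} (∂f_j/∂x_i - ∂f_i/∂x_j) dx_i ∧ dx_j.
  coefficient of dx ∧ dy: ∂f_2/∂x - ∂f_1/∂y = ∂(y*(x + 2*y - 2*z))/∂x - ∂(x*y)/∂y = -x + y
  coefficient of dx ∧ dz: ∂f_3/∂x - ∂f_1/∂z = ∂(x*y + 2*x*z + y^2)/∂x - ∂(x*y)/∂z = y + 2*z
  coefficient of dy ∧ dz: ∂f_3/∂y - ∂f_2/∂z = ∂(x*y + 2*x*z + y^2)/∂y - ∂(y*(x + 2*y - 2*z))/∂z = x + 4*y
Assembling: d(omega) = (-x + y) dx ∧ dy + (y + 2*z) dx ∧ dz + (x + 4*y) dy ∧ dz.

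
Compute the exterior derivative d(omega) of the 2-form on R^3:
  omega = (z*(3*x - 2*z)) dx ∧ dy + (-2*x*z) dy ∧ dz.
d(omega) = (3*x - 6*z) dx ∧ dy ∧ dz

For a 2-form omega = sum_{i<j} g_{ij} dx_i ∧ dx_j, the exterior derivative is
  d(omega) = sum_{i<j} d(g_{ij}) ∧ dx_i ∧ dx_j = sum_{i<j, k} (∂g_{ij}/∂x_k) dx_k ∧ dx_i ∧ dx_j.
Expand each term, using dx_k ∧ dx_i ∧ dx_j = sgn(permutation) dx_{(a)} ∧ dx_{(b)} ∧ dx_{(c)} with (a < b < c) sorted:
  d(z*(3*x - 2*z)) includes (∂/∂z)(z*(3*x - 2*z)) dz = (3*x - 4*z) dz, which multiplied by dx ∧ dy gives (3*x - 4*z) dx ∧ dy ∧ dz
  d(-2*x*z) includes (∂/∂x)(-2*x*z) dx = (-2*z) dx, which multiplied by dy ∧ dz gives (-2*z) dx ∧ dy ∧ dz
Collecting like 3-forms: d(omega) = (3*x - 6*z) dx ∧ dy ∧ dz.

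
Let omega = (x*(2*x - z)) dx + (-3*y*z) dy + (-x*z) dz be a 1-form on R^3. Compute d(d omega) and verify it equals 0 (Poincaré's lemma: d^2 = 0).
d(d omega) = 0

Step 1: d omega = sum_{i<j} (∂f_j/∂x_i - ∂f_i/∂x_j) dx_i ∧ dx_j:
  coeff of dx ∧ dy: 0
  coeff of dx ∧ dz: x - z
  coeff of dy ∧ dz: 3*y
Step 2: Apply d again to each 2-form coefficient. The only possible 3-form in R^3 is dx ∧ dy ∧ dz, with coefficient
  ∂(coeff of dy∧dz)/∂x - ∂(coeff of dx∧dz)/∂y + ∂(coeff of dx∧dy)/∂z
  = ∂/∂x (3*y) - ∂/∂y (x - z) + ∂/∂z (0).
Each of these terms simplifies to sums of mixed partials that cancel in pairs. The result is 0 (by equality of mixed partials for smooth functions — Schwarz / Clairaut).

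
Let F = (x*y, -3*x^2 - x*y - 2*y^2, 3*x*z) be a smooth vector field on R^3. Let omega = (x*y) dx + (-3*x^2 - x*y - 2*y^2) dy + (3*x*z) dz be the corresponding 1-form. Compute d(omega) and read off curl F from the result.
d(omega) = (0) dy ∧ dz + (-3*z) dz ∧ dx + (-7*x - y) dx ∧ dy; curl F = (0, -3*z, -7*x - y)

d omega = sum_{i<j} (∂f_j/∂x_i - ∂f_i/∂x_j) dx_i ∧ dx_j. Under the identification (dy ∧ dz, dz ∧ dx, dx ∧ dy) ↔ (e_x, e_y, e_z), the coefficients are exactly the components of curl F. Compute:
  ∂R/∂y - ∂Q/∂z = (0) - (0) = 0
  ∂P/∂z - ∂R/∂x = (0) - (3*z) = -3*z
  ∂Q/∂x - ∂P/∂y = (-6*x - y) - (x) = -7*x - y.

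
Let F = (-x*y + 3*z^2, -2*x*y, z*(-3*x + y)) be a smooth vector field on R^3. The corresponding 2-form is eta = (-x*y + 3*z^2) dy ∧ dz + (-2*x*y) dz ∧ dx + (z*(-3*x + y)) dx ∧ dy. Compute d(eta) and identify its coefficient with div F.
d(eta) = (-5*x) dx ∧ dy ∧ dz; div F = -5*x

For a 2-form in R^3 of the form above, applying d gives a 3-form with coefficient ∂P/∂x + ∂Q/∂y + ∂R/∂z:
  ∂P/∂x = -y
  ∂Q/∂y = -2*x
  ∂R/∂z = -3*x + y
Sum = -5*x, which is exactly div F.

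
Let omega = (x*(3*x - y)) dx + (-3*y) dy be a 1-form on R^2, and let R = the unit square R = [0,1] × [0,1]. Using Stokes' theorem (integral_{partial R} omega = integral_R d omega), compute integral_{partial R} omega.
integral_(partial R) omega = 1/2

Stokes: integral_partial_R omega = integral_R d omega with d omega = (∂Q/∂x - ∂P/∂y) dx ∧ dy.
  ∂Q/∂x = 0
  ∂P/∂y = -x
  integrand = ∂Q/∂x - ∂P/∂y = x.
Integrating over R: integral_0^1 integral_0^1 (x) dx dy = 1/2.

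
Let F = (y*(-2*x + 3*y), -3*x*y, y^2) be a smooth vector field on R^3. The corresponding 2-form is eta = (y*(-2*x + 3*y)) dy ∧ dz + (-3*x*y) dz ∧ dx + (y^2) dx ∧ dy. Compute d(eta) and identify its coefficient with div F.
d(eta) = (-3*x - 2*y) dx ∧ dy ∧ dz; div F = -3*x - 2*y

For a 2-form in R^3 of the form above, applying d gives a 3-form with coefficient ∂P/∂x + ∂Q/∂y + ∂R/∂z:
  ∂P/∂x = -2*y
  ∂Q/∂y = -3*x
  ∂R/∂z = 0
Sum = -3*x - 2*y, which is exactly div F.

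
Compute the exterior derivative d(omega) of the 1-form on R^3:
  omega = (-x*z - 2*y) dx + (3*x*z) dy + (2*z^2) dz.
d(omega) = (3*z + 2) dx ∧ dy + (x) dx ∧ dz + (-3*x) dy ∧ dz

For a 1-form omega = sum_i f_i dx_i, the exterior derivative is
  d(omega) = sum_{i < j} (∂f_j/∂x_i - ∂f_i/∂x_j) dx_i ∧ dx_j.
  coefficient of dx ∧ dy: ∂f_2/∂x - ∂f_1/∂y = ∂(3*x*z)/∂x - ∂(-x*z - 2*y)/∂y = 3*z + 2
  coefficient of dx ∧ dz: ∂f_3/∂x - ∂f_1/∂z = ∂(2*z^2)/∂x - ∂(-x*z - 2*y)/∂z = x
  coefficient of dy ∧ dz: ∂f_3/∂y - ∂f_2/∂z = ∂(2*z^2)/∂y - ∂(3*x*z)/∂z = -3*x
Assembling: d(omega) = (3*z + 2) dx ∧ dy + (x) dx ∧ dz + (-3*x) dy ∧ dz.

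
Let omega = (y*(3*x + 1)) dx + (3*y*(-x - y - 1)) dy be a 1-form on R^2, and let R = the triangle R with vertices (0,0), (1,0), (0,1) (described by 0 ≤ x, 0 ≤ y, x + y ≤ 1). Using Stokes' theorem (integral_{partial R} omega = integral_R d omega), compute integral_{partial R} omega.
integral_(partial R) omega = -3/2

Stokes: integral_partial_R omega = integral_R d omega with d omega = (∂Q/∂x - ∂P/∂y) dx ∧ dy.
  ∂Q/∂x = -3*y
  ∂P/∂y = 3*x + 1
  integrand = ∂Q/∂x - ∂P/∂y = -3*x - 3*y - 1.
Integrating over R: integral_0^1 integral_0^{1-x} (-3*x - 3*y - 1) dy dx = -3/2.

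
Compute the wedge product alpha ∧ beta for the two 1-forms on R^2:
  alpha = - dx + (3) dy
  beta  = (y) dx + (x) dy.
alpha ∧ beta = (-x - 3*y) dx ∧ dy

Distribute the wedge, using dx_i ∧ dx_j = -dx_j ∧ dx_i and dx_i ∧ dx_i = 0. For each pair (i, j) with i < j, the coefficient of dx_i ∧ dx_j in alpha ∧ beta is (alpha_i * beta_j - alpha_j * beta_i). Collecting: alpha ∧ beta = (-x - 3*y) dx ∧ dy.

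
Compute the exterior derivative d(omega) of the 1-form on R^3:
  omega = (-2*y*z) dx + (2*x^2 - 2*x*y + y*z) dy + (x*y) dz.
d(omega) = (4*x - 2*y + 2*z) dx ∧ dy + (3*y) dx ∧ dz + (x - y) dy ∧ dz

For a 1-form omega = sum_i f_i dx_i, the exterior derivative is
  d(omega) = sum_{i < j} (∂f_j/∂x_i - ∂f_i/∂x_j) dx_i ∧ dx_j.
  coefficient of dx ∧ dy: ∂f_2/∂x - ∂f_1/∂y = ∂(2*x^2 - 2*x*y + y*z)/∂x - ∂(-2*y*z)/∂y = 4*x - 2*y + 2*z
  coefficient of dx ∧ dz: ∂f_3/∂x - ∂f_1/∂z = ∂(x*y)/∂x - ∂(-2*y*z)/∂z = 3*y
  coefficient of dy ∧ dz: ∂f_3/∂y - ∂f_2/∂z = ∂(x*y)/∂y - ∂(2*x^2 - 2*x*y + y*z)/∂z = x - y
Assembling: d(omega) = (4*x - 2*y + 2*z) dx ∧ dy + (3*y) dx ∧ dz + (x - y) dy ∧ dz.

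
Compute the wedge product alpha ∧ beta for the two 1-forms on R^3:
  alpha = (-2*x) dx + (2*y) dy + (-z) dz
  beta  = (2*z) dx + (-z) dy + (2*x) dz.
alpha ∧ beta = (2*z*(x - 2*y)) dx ∧ dy + (-4*x^2 + 2*z^2) dx ∧ dz + (4*x*y - z^2) dy ∧ dz

Distribute the wedge, using dx_i ∧ dx_j = -dx_j ∧ dx_i and dx_i ∧ dx_i = 0. For each pair (i, j) with i < j, the coefficient of dx_i ∧ dx_j in alpha ∧ beta is (alpha_i * beta_j - alpha_j * beta_i). Collecting: alpha ∧ beta = (2*z*(x - 2*y)) dx ∧ dy + (-4*x^2 + 2*z^2) dx ∧ dz + (4*x*y - z^2) dy ∧ dz.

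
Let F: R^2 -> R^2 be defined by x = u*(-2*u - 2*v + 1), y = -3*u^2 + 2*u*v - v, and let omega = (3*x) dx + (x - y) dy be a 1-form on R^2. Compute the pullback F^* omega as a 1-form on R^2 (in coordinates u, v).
F^* omega = (18*u^3 + 62*u^2*v - 24*u^2 + 4*u*v^2 - 16*u*v + 3*u + 2*v^2) du + (14*u^3 + 4*u^2*v - 5*u^2 + 6*u*v - u - v) dv

Using F^*(f dg) = (f ∘ F) d(g ∘ F), substitute each coordinate x_i by F_i(u, v) in f_i, and replace dx_i by d F_i = (∂F_i/∂u) du + (∂F_i/∂v) dv.
  For the x component: f_1(F) = 3*u*(-2*u - 2*v + 1); d F_1 = (-4*u - 2*v + 1) du + (-2*u) dv
  For the y component: f_2(F) = u^2 - 4*u*v + u + v; d F_2 = (-6*u + 2*v) du + (2*u - 1) dv
Combining and collecting du, dv coefficients:
  coeff of du: 18*u^3 + 62*u^2*v - 24*u^2 + 4*u*v^2 - 16*u*v + 3*u + 2*v^2
  coeff of dv: 14*u^3 + 4*u^2*v - 5*u^2 + 6*u*v - u - v
F^* omega = (18*u^3 + 62*u^2*v - 24*u^2 + 4*u*v^2 - 16*u*v + 3*u + 2*v^2) du + (14*u^3 + 4*u^2*v - 5*u^2 + 6*u*v - u - v) dv.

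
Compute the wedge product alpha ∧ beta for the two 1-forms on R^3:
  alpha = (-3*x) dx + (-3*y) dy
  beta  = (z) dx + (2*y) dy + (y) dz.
alpha ∧ beta = (3*y*(-2*x + z)) dx ∧ dy + (-3*x*y) dx ∧ dz + (-3*y^2) dy ∧ dz

Distribute the wedge, using dx_i ∧ dx_j = -dx_j ∧ dx_i and dx_i ∧ dx_i = 0. For each pair (i, j) with i < j, the coefficient of dx_i ∧ dx_j in alpha ∧ beta is (alpha_i * beta_j - alpha_j * beta_i). Collecting: alpha ∧ beta = (3*y*(-2*x + z)) dx ∧ dy + (-3*x*y) dx ∧ dz + (-3*y^2) dy ∧ dz.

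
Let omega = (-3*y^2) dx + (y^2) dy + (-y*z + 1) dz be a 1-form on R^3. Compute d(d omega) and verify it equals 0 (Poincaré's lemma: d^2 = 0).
d(d omega) = 0

Step 1: d omega = sum_{i<j} (∂f_j/∂x_i - ∂f_i/∂x_j) dx_i ∧ dx_j:
  coeff of dx ∧ dy: 6*y
  coeff of dx ∧ dz: 0
  coeff of dy ∧ dz: -z
Step 2: Apply d again to each 2-form coefficient. The only possible 3-form in R^3 is dx ∧ dy ∧ dz, with coefficient
  ∂(coeff of dy∧dz)/∂x - ∂(coeff of dx∧dz)/∂y + ∂(coeff of dx∧dy)/∂z
  = ∂/∂x (-z) - ∂/∂y (0) + ∂/∂z (6*y).
Each of these terms simplifies to sums of mixed partials that cancel in pairs. The result is 0 (by equality of mixed partials for smooth functions — Schwarz / Clairaut).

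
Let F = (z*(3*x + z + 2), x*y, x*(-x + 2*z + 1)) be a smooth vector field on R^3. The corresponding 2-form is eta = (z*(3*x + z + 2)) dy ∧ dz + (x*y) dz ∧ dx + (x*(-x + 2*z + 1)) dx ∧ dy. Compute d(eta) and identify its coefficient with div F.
d(eta) = (3*x + 3*z) dx ∧ dy ∧ dz; div F = 3*x + 3*z

For a 2-form in R^3 of the form above, applying d gives a 3-form with coefficient ∂P/∂x + ∂Q/∂y + ∂R/∂z:
  ∂P/∂x = 3*z
  ∂Q/∂y = x
  ∂R/∂z = 2*x
Sum = 3*x + 3*z, which is exactly div F.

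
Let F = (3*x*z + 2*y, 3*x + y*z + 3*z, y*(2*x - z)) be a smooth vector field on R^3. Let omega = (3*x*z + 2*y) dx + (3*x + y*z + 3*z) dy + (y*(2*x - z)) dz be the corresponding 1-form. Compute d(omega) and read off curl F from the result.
d(omega) = (2*x - y - z - 3) dy ∧ dz + (3*x - 2*y) dz ∧ dx + (1) dx ∧ dy; curl F = (2*x - y - z - 3, 3*x - 2*y, 1)

d omega = sum_{i<j} (∂f_j/∂x_i - ∂f_i/∂x_j) dx_i ∧ dx_j. Under the identification (dy ∧ dz, dz ∧ dx, dx ∧ dy) ↔ (e_x, e_y, e_z), the coefficients are exactly the components of curl F. Compute:
  ∂R/∂y - ∂Q/∂z = (2*x - z) - (y + 3) = 2*x - y - z - 3
  ∂P/∂z - ∂R/∂x = (3*x) - (2*y) = 3*x - 2*y
  ∂Q/∂x - ∂P/∂y = (3) - (2) = 1.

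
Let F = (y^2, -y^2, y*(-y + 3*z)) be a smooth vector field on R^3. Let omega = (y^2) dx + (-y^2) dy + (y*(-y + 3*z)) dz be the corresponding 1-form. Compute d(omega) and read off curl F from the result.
d(omega) = (-2*y + 3*z) dy ∧ dz + (0) dz ∧ dx + (-2*y) dx ∧ dy; curl F = (-2*y + 3*z, 0, -2*y)

d omega = sum_{i<j} (∂f_j/∂x_i - ∂f_i/∂x_j) dx_i ∧ dx_j. Under the identification (dy ∧ dz, dz ∧ dx, dx ∧ dy) ↔ (e_x, e_y, e_z), the coefficients are exactly the components of curl F. Compute:
  ∂R/∂y - ∂Q/∂z = (-2*y + 3*z) - (0) = -2*y + 3*z
  ∂P/∂z - ∂R/∂x = (0) - (0) = 0
  ∂Q/∂x - ∂P/∂y = (0) - (2*y) = -2*y.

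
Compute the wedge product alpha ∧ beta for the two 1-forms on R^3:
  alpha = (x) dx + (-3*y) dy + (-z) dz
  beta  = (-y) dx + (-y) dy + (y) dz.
alpha ∧ beta = (-y*(x + 3*y)) dx ∧ dy + (y*(x - z)) dx ∧ dz + (-y*(3*y + z)) dy ∧ dz

Distribute the wedge, using dx_i ∧ dx_j = -dx_j ∧ dx_i and dx_i ∧ dx_i = 0. For each pair (i, j) with i < j, the coefficient of dx_i ∧ dx_j in alpha ∧ beta is (alpha_i * beta_j - alpha_j * beta_i). Collecting: alpha ∧ beta = (-y*(x + 3*y)) dx ∧ dy + (y*(x - z)) dx ∧ dz + (-y*(3*y + z)) dy ∧ dz.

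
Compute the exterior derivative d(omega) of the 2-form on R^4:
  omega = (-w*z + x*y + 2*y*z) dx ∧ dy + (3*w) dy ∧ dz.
d(omega) = (-w + 2*y) dx ∧ dy ∧ dz + (-z) dx ∧ dy ∧ dw + (3) dy ∧ dz ∧ dw

For a 2-form omega = sum_{i<j} g_{ij} dx_i ∧ dx_j, the exterior derivative is
  d(omega) = sum_{i<j} d(g_{ij}) ∧ dx_i ∧ dx_j = sum_{i<j, k} (∂g_{ij}/∂x_k) dx_k ∧ dx_i ∧ dx_j.
Expand each term, using dx_k ∧ dx_i ∧ dx_j = sgn(permutation) dx_{(a)} ∧ dx_{(b)} ∧ dx_{(c)} with (a < b < c) sorted:
  d(-w*z + x*y + 2*y*z) includes (∂/∂z)(-w*z + x*y + 2*y*z) dz = (-w + 2*y) dz, which multiplied by dx ∧ dy gives (-w + 2*y) dx ∧ dy ∧ dz
  d(-w*z + x*y + 2*y*z) includes (∂/∂w)(-w*z + x*y + 2*y*z) dw = (-z) dw, which multiplied by dx ∧ dy gives (-z) dx ∧ dy ∧ dw
  d(3*w) includes (∂/∂w)(3*w) dw = (3) dw, which multiplied by dy ∧ dz gives (3) dy ∧ dz ∧ dw
Collecting like 3-forms: d(omega) = (-w + 2*y) dx ∧ dy ∧ dz + (-z) dx ∧ dy ∧ dw + (3) dy ∧ dz ∧ dw.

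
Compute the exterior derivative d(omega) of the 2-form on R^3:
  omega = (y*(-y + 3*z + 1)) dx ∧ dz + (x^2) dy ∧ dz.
d(omega) = (2*x + 2*y - 3*z - 1) dx ∧ dy ∧ dz

For a 2-form omega = sum_{i<j} g_{ij} dx_i ∧ dx_j, the exterior derivative is
  d(omega) = sum_{i<j} d(g_{ij}) ∧ dx_i ∧ dx_j = sum_{i<j, k} (∂g_{ij}/∂x_k) dx_k ∧ dx_i ∧ dx_j.
Expand each term, using dx_k ∧ dx_i ∧ dx_j = sgn(permutation) dx_{(a)} ∧ dx_{(b)} ∧ dx_{(c)} with (a < b < c) sorted:
  d(y*(-y + 3*z + 1)) includes (∂/∂y)(y*(-y + 3*z + 1)) dy = (-2*y + 3*z + 1) dy, which multiplied by dx ∧ dz gives (2*y - 3*z - 1) dx ∧ dy ∧ dz
  d(x^2) includes (∂/∂x)(x^2) dx = (2*x) dx, which multiplied by dy ∧ dz gives (2*x) dx ∧ dy ∧ dz
Collecting like 3-forms: d(omega) = (2*x + 2*y - 3*z - 1) dx ∧ dy ∧ dz.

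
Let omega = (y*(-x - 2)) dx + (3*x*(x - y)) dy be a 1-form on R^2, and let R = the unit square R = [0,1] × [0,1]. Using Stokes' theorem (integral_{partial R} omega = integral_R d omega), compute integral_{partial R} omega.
integral_(partial R) omega = 4

Stokes: integral_partial_R omega = integral_R d omega with d omega = (∂Q/∂x - ∂P/∂y) dx ∧ dy.
  ∂Q/∂x = 6*x - 3*y
  ∂P/∂y = -x - 2
  integrand = ∂Q/∂x - ∂P/∂y = 7*x - 3*y + 2.
Integrating over R: integral_0^1 integral_0^1 (7*x - 3*y + 2) dx dy = 4.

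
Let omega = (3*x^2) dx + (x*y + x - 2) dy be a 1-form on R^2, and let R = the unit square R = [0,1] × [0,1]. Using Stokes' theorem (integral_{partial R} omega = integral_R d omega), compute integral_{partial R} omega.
integral_(partial R) omega = 3/2

Stokes: integral_partial_R omega = integral_R d omega with d omega = (∂Q/∂x - ∂P/∂y) dx ∧ dy.
  ∂Q/∂x = y + 1
  ∂P/∂y = 0
  integrand = ∂Q/∂x - ∂P/∂y = y + 1.
Integrating over R: integral_0^1 integral_0^1 (y + 1) dx dy = 3/2.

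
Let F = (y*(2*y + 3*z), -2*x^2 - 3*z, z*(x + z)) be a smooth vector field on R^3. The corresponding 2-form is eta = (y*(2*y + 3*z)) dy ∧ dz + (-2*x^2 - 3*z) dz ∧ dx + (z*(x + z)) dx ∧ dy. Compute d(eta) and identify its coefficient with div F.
d(eta) = (x + 2*z) dx ∧ dy ∧ dz; div F = x + 2*z

For a 2-form in R^3 of the form above, applying d gives a 3-form with coefficient ∂P/∂x + ∂Q/∂y + ∂R/∂z:
  ∂P/∂x = 0
  ∂Q/∂y = 0
  ∂R/∂z = x + 2*z
Sum = x + 2*z, which is exactly div F.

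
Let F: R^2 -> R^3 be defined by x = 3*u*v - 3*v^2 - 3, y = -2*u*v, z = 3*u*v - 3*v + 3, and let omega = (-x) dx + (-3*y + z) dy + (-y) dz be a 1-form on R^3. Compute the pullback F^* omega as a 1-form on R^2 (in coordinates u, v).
F^* omega = (3*v*(-7*u*v + 3*v^2 + 2*v + 1)) du + (-21*u^2*v + 27*u*v^2 + 3*u - 18*v^3 - 18*v) dv

Using F^*(f dg) = (f ∘ F) d(g ∘ F), substitute each coordinate x_i by F_i(u, v) in f_i, and replace dx_i by d F_i = (∂F_i/∂u) du + (∂F_i/∂v) dv.
  For the x component: f_1(F) = -3*u*v + 3*v^2 + 3; d F_1 = (3*v) du + (3*u - 6*v) dv
  For the y component: f_2(F) = 9*u*v - 3*v + 3; d F_2 = (-2*v) du + (-2*u) dv
  For the z component: f_3(F) = 2*u*v; d F_3 = (3*v) du + (3*u - 3) dv
Combining and collecting du, dv coefficients:
  coeff of du: 3*v*(-7*u*v + 3*v^2 + 2*v + 1)
  coeff of dv: -21*u^2*v + 27*u*v^2 + 3*u - 18*v^3 - 18*v
F^* omega = (3*v*(-7*u*v + 3*v^2 + 2*v + 1)) du + (-21*u^2*v + 27*u*v^2 + 3*u - 18*v^3 - 18*v) dv.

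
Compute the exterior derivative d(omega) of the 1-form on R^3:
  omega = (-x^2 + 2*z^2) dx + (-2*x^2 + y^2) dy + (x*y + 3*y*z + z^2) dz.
d(omega) = (-4*x) dx ∧ dy + (y - 4*z) dx ∧ dz + (x + 3*z) dy ∧ dz

For a 1-form omega = sum_i f_i dx_i, the exterior derivative is
  d(omega) = sum_{i < j} (∂f_j/∂x_i - ∂f_i/∂x_j) dx_i ∧ dx_j.
  coefficient of dx ∧ dy: ∂f_2/∂x - ∂f_1/∂y = ∂(-2*x^2 + y^2)/∂x - ∂(-x^2 + 2*z^2)/∂y = -4*x
  coefficient of dx ∧ dz: ∂f_3/∂x - ∂f_1/∂z = ∂(x*y + 3*y*z + z^2)/∂x - ∂(-x^2 + 2*z^2)/∂z = y - 4*z
  coefficient of dy ∧ dz: ∂f_3/∂y - ∂f_2/∂z = ∂(x*y + 3*y*z + z^2)/∂y - ∂(-2*x^2 + y^2)/∂z = x + 3*z
Assembling: d(omega) = (-4*x) dx ∧ dy + (y - 4*z) dx ∧ dz + (x + 3*z) dy ∧ dz.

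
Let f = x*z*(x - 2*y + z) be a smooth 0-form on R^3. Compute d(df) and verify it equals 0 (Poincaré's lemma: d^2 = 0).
d(df) = 0

Step 1: df = sum_i (∂f/∂x_i) dx_i = (z*(2*x - 2*y + z)) dx + (-2*x*z) dy + (x*(x - 2*y + 2*z)) dz.
Step 2: Apply d again. Using the 1-form formula, the coefficient of dx ∧ dy in d(df) is ∂^2 f/∂x ∂y - ∂^2 f/∂y ∂x = (-2*z) - (-2*z) = 0 (equality of mixed partials for smooth f).
Similarly for dx ∧ dz and dy ∧ dz — all coefficients vanish. So d(df) = 0.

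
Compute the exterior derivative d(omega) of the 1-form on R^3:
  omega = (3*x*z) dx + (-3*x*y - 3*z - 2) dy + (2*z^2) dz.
d(omega) = (-3*y) dx ∧ dy + (-3*x) dx ∧ dz + (3) dy ∧ dz

For a 1-form omega = sum_i f_i dx_i, the exterior derivative is
  d(omega) = sum_{i < j} (∂f_j/∂x_i - ∂f_i/∂x_j) dx_i ∧ dx_j.
  coefficient of dx ∧ dy: ∂f_2/∂x - ∂f_1/∂y = ∂(-3*x*y - 3*z - 2)/∂x - ∂(3*x*z)/∂y = -3*y
  coefficient of dx ∧ dz: ∂f_3/∂x - ∂f_1/∂z = ∂(2*z^2)/∂x - ∂(3*x*z)/∂z = -3*x
  coefficient of dy ∧ dz: ∂f_3/∂y - ∂f_2/∂z = ∂(2*z^2)/∂y - ∂(-3*x*y - 3*z - 2)/∂z = 3
Assembling: d(omega) = (-3*y) dx ∧ dy + (-3*x) dx ∧ dz + (3) dy ∧ dz.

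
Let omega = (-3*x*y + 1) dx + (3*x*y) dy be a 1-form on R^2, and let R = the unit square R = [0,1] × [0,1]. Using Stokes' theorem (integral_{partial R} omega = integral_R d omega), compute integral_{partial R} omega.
integral_(partial R) omega = 3

Stokes: integral_partial_R omega = integral_R d omega with d omega = (∂Q/∂x - ∂P/∂y) dx ∧ dy.
  ∂Q/∂x = 3*y
  ∂P/∂y = -3*x
  integrand = ∂Q/∂x - ∂P/∂y = 3*x + 3*y.
Integrating over R: integral_0^1 integral_0^1 (3*x + 3*y) dx dy = 3.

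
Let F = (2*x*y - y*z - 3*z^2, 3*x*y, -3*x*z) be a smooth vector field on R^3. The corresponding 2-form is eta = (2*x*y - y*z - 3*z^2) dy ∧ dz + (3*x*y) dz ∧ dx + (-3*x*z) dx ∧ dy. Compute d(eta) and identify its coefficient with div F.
d(eta) = (2*y) dx ∧ dy ∧ dz; div F = 2*y

For a 2-form in R^3 of the form above, applying d gives a 3-form with coefficient ∂P/∂x + ∂Q/∂y + ∂R/∂z:
  ∂P/∂x = 2*y
  ∂Q/∂y = 3*x
  ∂R/∂z = -3*x
Sum = 2*y, which is exactly div F.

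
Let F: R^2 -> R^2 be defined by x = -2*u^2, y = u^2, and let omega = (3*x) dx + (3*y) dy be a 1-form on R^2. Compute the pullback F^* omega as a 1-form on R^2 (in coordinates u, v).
F^* omega = (30*u^3) du

Using F^*(f dg) = (f ∘ F) d(g ∘ F), substitute each coordinate x_i by F_i(u, v) in f_i, and replace dx_i by d F_i = (∂F_i/∂u) du + (∂F_i/∂v) dv.
  For the x component: f_1(F) = -6*u^2; d F_1 = (-4*u) du + (0) dv
  For the y component: f_2(F) = 3*u^2; d F_2 = (2*u) du + (0) dv
Combining and collecting du, dv coefficients:
  coeff of du: 30*u^3
  coeff of dv: 0
F^* omega = (30*u^3) du.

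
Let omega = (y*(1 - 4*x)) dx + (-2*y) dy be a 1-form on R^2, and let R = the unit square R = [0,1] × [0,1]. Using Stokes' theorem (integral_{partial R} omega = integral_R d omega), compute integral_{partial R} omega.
integral_(partial R) omega = 1

Stokes: integral_partial_R omega = integral_R d omega with d omega = (∂Q/∂x - ∂P/∂y) dx ∧ dy.
  ∂Q/∂x = 0
  ∂P/∂y = 1 - 4*x
  integrand = ∂Q/∂x - ∂P/∂y = 4*x - 1.
Integrating over R: integral_0^1 integral_0^1 (4*x - 1) dx dy = 1.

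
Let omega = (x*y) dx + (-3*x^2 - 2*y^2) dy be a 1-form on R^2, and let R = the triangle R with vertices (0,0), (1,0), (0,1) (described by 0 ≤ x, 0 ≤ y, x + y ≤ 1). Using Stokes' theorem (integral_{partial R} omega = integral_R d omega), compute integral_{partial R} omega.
integral_(partial R) omega = -7/6

Stokes: integral_partial_R omega = integral_R d omega with d omega = (∂Q/∂x - ∂P/∂y) dx ∧ dy.
  ∂Q/∂x = -6*x
  ∂P/∂y = x
  integrand = ∂Q/∂x - ∂P/∂y = -7*x.
Integrating over R: integral_0^1 integral_0^{1-x} (-7*x) dy dx = -7/6.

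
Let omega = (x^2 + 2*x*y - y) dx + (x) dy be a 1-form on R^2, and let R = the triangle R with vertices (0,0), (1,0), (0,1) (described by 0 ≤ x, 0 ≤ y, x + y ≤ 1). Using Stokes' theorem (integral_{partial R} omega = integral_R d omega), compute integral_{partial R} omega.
integral_(partial R) omega = 2/3

Stokes: integral_partial_R omega = integral_R d omega with d omega = (∂Q/∂x - ∂P/∂y) dx ∧ dy.
  ∂Q/∂x = 1
  ∂P/∂y = 2*x - 1
  integrand = ∂Q/∂x - ∂P/∂y = 2 - 2*x.
Integrating over R: integral_0^1 integral_0^{1-x} (2 - 2*x) dy dx = 2/3.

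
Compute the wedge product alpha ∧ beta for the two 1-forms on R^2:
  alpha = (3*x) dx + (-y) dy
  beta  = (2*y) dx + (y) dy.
alpha ∧ beta = (y*(3*x + 2*y)) dx ∧ dy

Distribute the wedge, using dx_i ∧ dx_j = -dx_j ∧ dx_i and dx_i ∧ dx_i = 0. For each pair (i, j) with i < j, the coefficient of dx_i ∧ dx_j in alpha ∧ beta is (alpha_i * beta_j - alpha_j * beta_i). Collecting: alpha ∧ beta = (y*(3*x + 2*y)) dx ∧ dy.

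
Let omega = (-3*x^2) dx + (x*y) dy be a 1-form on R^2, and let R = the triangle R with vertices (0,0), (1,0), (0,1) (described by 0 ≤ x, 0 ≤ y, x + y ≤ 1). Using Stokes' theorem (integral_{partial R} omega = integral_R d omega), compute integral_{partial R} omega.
integral_(partial R) omega = 1/6

Stokes: integral_partial_R omega = integral_R d omega with d omega = (∂Q/∂x - ∂P/∂y) dx ∧ dy.
  ∂Q/∂x = y
  ∂P/∂y = 0
  integrand = ∂Q/∂x - ∂P/∂y = y.
Integrating over R: integral_0^1 integral_0^{1-x} (y) dy dx = 1/6.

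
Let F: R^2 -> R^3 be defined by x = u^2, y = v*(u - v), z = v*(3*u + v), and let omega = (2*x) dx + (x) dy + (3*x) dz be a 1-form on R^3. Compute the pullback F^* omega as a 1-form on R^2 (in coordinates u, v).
F^* omega = (u^2*(4*u + 10*v)) du + (u^2*(10*u + 4*v)) dv

Using F^*(f dg) = (f ∘ F) d(g ∘ F), substitute each coordinate x_i by F_i(u, v) in f_i, and replace dx_i by d F_i = (∂F_i/∂u) du + (∂F_i/∂v) dv.
  For the x component: f_1(F) = 2*u^2; d F_1 = (2*u) du + (0) dv
  For the y component: f_2(F) = u^2; d F_2 = (v) du + (u - 2*v) dv
  For the z component: f_3(F) = 3*u^2; d F_3 = (3*v) du + (3*u + 2*v) dv
Combining and collecting du, dv coefficients:
  coeff of du: u^2*(4*u + 10*v)
  coeff of dv: u^2*(10*u + 4*v)
F^* omega = (u^2*(4*u + 10*v)) du + (u^2*(10*u + 4*v)) dv.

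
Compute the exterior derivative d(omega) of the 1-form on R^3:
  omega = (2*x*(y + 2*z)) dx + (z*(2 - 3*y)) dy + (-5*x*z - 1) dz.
d(omega) = (-2*x) dx ∧ dy + (-4*x - 5*z) dx ∧ dz + (3*y - 2) dy ∧ dz

For a 1-form omega = sum_i f_i dx_i, the exterior derivative is
  d(omega) = sum_{i < j} (∂f_j/∂x_i - ∂f_i/∂x_j) dx_i ∧ dx_j.
  coefficient of dx ∧ dy: ∂f_2/∂x - ∂f_1/∂y = ∂(z*(2 - 3*y))/∂x - ∂(2*x*(y + 2*z))/∂y = -2*x
  coefficient of dx ∧ dz: ∂f_3/∂x - ∂f_1/∂z = ∂(-5*x*z - 1)/∂x - ∂(2*x*(y + 2*z))/∂z = -4*x - 5*z
  coefficient of dy ∧ dz: ∂f_3/∂y - ∂f_2/∂z = ∂(-5*x*z - 1)/∂y - ∂(z*(2 - 3*y))/∂z = 3*y - 2
Assembling: d(omega) = (-2*x) dx ∧ dy + (-4*x - 5*z) dx ∧ dz + (3*y - 2) dy ∧ dz.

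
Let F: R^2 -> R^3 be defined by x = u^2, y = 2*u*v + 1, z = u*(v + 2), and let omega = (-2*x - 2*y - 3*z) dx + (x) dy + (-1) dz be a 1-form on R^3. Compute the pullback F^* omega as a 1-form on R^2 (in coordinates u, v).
F^* omega = (-4*u^3 - 12*u^2*v - 12*u^2 - 4*u - v - 2) du + (2*u^3 - u) dv

Using F^*(f dg) = (f ∘ F) d(g ∘ F), substitute each coordinate x_i by F_i(u, v) in f_i, and replace dx_i by d F_i = (∂F_i/∂u) du + (∂F_i/∂v) dv.
  For the x component: f_1(F) = -2*u^2 - 7*u*v - 6*u - 2; d F_1 = (2*u) du + (0) dv
  For the y component: f_2(F) = u^2; d F_2 = (2*v) du + (2*u) dv
  For the z component: f_3(F) = -1; d F_3 = (v + 2) du + (u) dv
Combining and collecting du, dv coefficients:
  coeff of du: -4*u^3 - 12*u^2*v - 12*u^2 - 4*u - v - 2
  coeff of dv: 2*u^3 - u
F^* omega = (-4*u^3 - 12*u^2*v - 12*u^2 - 4*u - v - 2) du + (2*u^3 - u) dv.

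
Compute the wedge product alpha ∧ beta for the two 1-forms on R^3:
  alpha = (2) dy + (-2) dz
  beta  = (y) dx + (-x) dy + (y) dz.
alpha ∧ beta = (-2*y) dx ∧ dy + (-2*x + 2*y) dy ∧ dz + (2*y) dx ∧ dz

Distribute the wedge, using dx_i ∧ dx_j = -dx_j ∧ dx_i and dx_i ∧ dx_i = 0. For each pair (i, j) with i < j, the coefficient of dx_i ∧ dx_j in alpha ∧ beta is (alpha_i * beta_j - alpha_j * beta_i). Collecting: alpha ∧ beta = (-2*y) dx ∧ dy + (-2*x + 2*y) dy ∧ dz + (2*y) dx ∧ dz.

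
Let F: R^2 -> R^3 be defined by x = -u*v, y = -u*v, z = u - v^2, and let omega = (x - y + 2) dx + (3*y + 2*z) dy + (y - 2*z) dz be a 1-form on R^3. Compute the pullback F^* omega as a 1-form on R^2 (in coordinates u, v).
F^* omega = (3*u*v^2 - 3*u*v - 2*u + 2*v^3 + 2*v^2 - 2*v) du + (3*u^2*v - 2*u^2 + 4*u*v^2 + 4*u*v - 2*u - 4*v^3) dv

Using F^*(f dg) = (f ∘ F) d(g ∘ F), substitute each coordinate x_i by F_i(u, v) in f_i, and replace dx_i by d F_i = (∂F_i/∂u) du + (∂F_i/∂v) dv.
  For the x component: f_1(F) = 2; d F_1 = (-v) du + (-u) dv
  For the y component: f_2(F) = -3*u*v + 2*u - 2*v^2; d F_2 = (-v) du + (-u) dv
  For the z component: f_3(F) = -u*v - 2*u + 2*v^2; d F_3 = (1) du + (-2*v) dv
Combining and collecting du, dv coefficients:
  coeff of du: 3*u*v^2 - 3*u*v - 2*u + 2*v^3 + 2*v^2 - 2*v
  coeff of dv: 3*u^2*v - 2*u^2 + 4*u*v^2 + 4*u*v - 2*u - 4*v^3
F^* omega = (3*u*v^2 - 3*u*v - 2*u + 2*v^3 + 2*v^2 - 2*v) du + (3*u^2*v - 2*u^2 + 4*u*v^2 + 4*u*v - 2*u - 4*v^3) dv.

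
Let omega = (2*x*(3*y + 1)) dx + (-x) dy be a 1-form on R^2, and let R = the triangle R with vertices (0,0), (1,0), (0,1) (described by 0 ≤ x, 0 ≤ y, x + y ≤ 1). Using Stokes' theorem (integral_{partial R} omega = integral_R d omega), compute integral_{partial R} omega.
integral_(partial R) omega = -3/2

Stokes: integral_partial_R omega = integral_R d omega with d omega = (∂Q/∂x - ∂P/∂y) dx ∧ dy.
  ∂Q/∂x = -1
  ∂P/∂y = 6*x
  integrand = ∂Q/∂x - ∂P/∂y = -6*x - 1.
Integrating over R: integral_0^1 integral_0^{1-x} (-6*x - 1) dy dx = -3/2.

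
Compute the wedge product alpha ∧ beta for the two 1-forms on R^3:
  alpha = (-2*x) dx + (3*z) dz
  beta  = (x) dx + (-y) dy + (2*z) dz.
alpha ∧ beta = (2*x*y) dx ∧ dy + (-7*x*z) dx ∧ dz + (3*y*z) dy ∧ dz

Distribute the wedge, using dx_i ∧ dx_j = -dx_j ∧ dx_i and dx_i ∧ dx_i = 0. For each pair (i, j) with i < j, the coefficient of dx_i ∧ dx_j in alpha ∧ beta is (alpha_i * beta_j - alpha_j * beta_i). Collecting: alpha ∧ beta = (2*x*y) dx ∧ dy + (-7*x*z) dx ∧ dz + (3*y*z) dy ∧ dz.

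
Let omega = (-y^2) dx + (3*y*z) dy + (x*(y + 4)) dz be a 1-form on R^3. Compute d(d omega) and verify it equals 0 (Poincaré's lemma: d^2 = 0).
d(d omega) = 0

Step 1: d omega = sum_{i<j} (∂f_j/∂x_i - ∂f_i/∂x_j) dx_i ∧ dx_j:
  coeff of dx ∧ dy: 2*y
  coeff of dx ∧ dz: y + 4
  coeff of dy ∧ dz: x - 3*y
Step 2: Apply d again to each 2-form coefficient. The only possible 3-form in R^3 is dx ∧ dy ∧ dz, with coefficient
  ∂(coeff of dy∧dz)/∂x - ∂(coeff of dx∧dz)/∂y + ∂(coeff of dx∧dy)/∂z
  = ∂/∂x (x - 3*y) - ∂/∂y (y + 4) + ∂/∂z (2*y).
Each of these terms simplifies to sums of mixed partials that cancel in pairs. The result is 0 (by equality of mixed partials for smooth functions — Schwarz / Clairaut).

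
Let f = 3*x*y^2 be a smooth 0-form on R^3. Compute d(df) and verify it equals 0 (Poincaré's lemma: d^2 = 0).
d(df) = 0

Step 1: df = sum_i (∂f/∂x_i) dx_i = (3*y^2) dx + (6*x*y) dy + (0) dz.
Step 2: Apply d again. Using the 1-form formula, the coefficient of dx ∧ dy in d(df) is ∂^2 f/∂x ∂y - ∂^2 f/∂y ∂x = (6*y) - (6*y) = 0 (equality of mixed partials for smooth f).
Similarly for dx ∧ dz and dy ∧ dz — all coefficients vanish. So d(df) = 0.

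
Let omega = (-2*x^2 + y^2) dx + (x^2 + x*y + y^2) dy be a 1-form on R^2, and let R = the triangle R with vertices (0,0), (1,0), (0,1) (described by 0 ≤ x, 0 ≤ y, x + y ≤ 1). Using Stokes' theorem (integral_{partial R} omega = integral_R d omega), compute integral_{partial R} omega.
integral_(partial R) omega = 1/6

Stokes: integral_partial_R omega = integral_R d omega with d omega = (∂Q/∂x - ∂P/∂y) dx ∧ dy.
  ∂Q/∂x = 2*x + y
  ∂P/∂y = 2*y
  integrand = ∂Q/∂x - ∂P/∂y = 2*x - y.
Integrating over R: integral_0^1 integral_0^{1-x} (2*x - y) dy dx = 1/6.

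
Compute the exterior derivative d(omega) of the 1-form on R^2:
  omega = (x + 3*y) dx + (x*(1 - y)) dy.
d(omega) = (-y - 2) dx ∧ dy

For a 1-form omega = sum_i f_i dx_i, the exterior derivative is
  d(omega) = sum_{i < j} (∂f_j/∂x_i - ∂f_i/∂x_j) dx_i ∧ dx_j.
  coefficient of dx ∧ dy: ∂f_2/∂x - ∂f_1/∂y = ∂(x*(1 - y))/∂x - ∂(x + 3*y)/∂y = -y - 2
Assembling: d(omega) = (-y - 2) dx ∧ dy.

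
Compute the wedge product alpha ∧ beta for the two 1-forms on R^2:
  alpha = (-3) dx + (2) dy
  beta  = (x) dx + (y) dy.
alpha ∧ beta = (-2*x - 3*y) dx ∧ dy

Distribute the wedge, using dx_i ∧ dx_j = -dx_j ∧ dx_i and dx_i ∧ dx_i = 0. For each pair (i, j) with i < j, the coefficient of dx_i ∧ dx_j in alpha ∧ beta is (alpha_i * beta_j - alpha_j * beta_i). Collecting: alpha ∧ beta = (-2*x - 3*y) dx ∧ dy.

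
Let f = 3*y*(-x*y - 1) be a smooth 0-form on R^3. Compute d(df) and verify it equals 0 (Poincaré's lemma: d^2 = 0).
d(df) = 0

Step 1: df = sum_i (∂f/∂x_i) dx_i = (-3*y^2) dx + (-6*x*y - 3) dy + (0) dz.
Step 2: Apply d again. Using the 1-form formula, the coefficient of dx ∧ dy in d(df) is ∂^2 f/∂x ∂y - ∂^2 f/∂y ∂x = (-6*y) - (-6*y) = 0 (equality of mixed partials for smooth f).
Similarly for dx ∧ dz and dy ∧ dz — all coefficients vanish. So d(df) = 0.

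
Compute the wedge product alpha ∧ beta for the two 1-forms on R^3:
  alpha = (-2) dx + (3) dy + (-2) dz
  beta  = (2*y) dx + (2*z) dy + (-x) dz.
alpha ∧ beta = (-6*y - 4*z) dx ∧ dy + (2*x + 4*y) dx ∧ dz + (-3*x + 4*z) dy ∧ dz

Distribute the wedge, using dx_i ∧ dx_j = -dx_j ∧ dx_i and dx_i ∧ dx_i = 0. For each pair (i, j) with i < j, the coefficient of dx_i ∧ dx_j in alpha ∧ beta is (alpha_i * beta_j - alpha_j * beta_i). Collecting: alpha ∧ beta = (-6*y - 4*z) dx ∧ dy + (2*x + 4*y) dx ∧ dz + (-3*x + 4*z) dy ∧ dz.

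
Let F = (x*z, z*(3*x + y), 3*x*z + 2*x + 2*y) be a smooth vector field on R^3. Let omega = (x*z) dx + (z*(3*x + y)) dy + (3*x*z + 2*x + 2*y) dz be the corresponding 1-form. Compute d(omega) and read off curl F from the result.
d(omega) = (-3*x - y + 2) dy ∧ dz + (x - 3*z - 2) dz ∧ dx + (3*z) dx ∧ dy; curl F = (-3*x - y + 2, x - 3*z - 2, 3*z)

d omega = sum_{i<j} (∂f_j/∂x_i - ∂f_i/∂x_j) dx_i ∧ dx_j. Under the identification (dy ∧ dz, dz ∧ dx, dx ∧ dy) ↔ (e_x, e_y, e_z), the coefficients are exactly the components of curl F. Compute:
  ∂R/∂y - ∂Q/∂z = (2) - (3*x + y) = -3*x - y + 2
  ∂P/∂z - ∂R/∂x = (x) - (3*z + 2) = x - 3*z - 2
  ∂Q/∂x - ∂P/∂y = (3*z) - (0) = 3*z.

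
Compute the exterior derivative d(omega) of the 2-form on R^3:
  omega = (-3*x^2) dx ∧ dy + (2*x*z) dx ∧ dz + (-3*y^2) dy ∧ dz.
d(omega) = 0

For a 2-form omega = sum_{i<j} g_{ij} dx_i ∧ dx_j, the exterior derivative is
  d(omega) = sum_{i<j} d(g_{ij}) ∧ dx_i ∧ dx_j = sum_{i<j, k} (∂g_{ij}/∂x_k) dx_k ∧ dx_i ∧ dx_j.
Expand each term, using dx_k ∧ dx_i ∧ dx_j = sgn(permutation) dx_{(a)} ∧ dx_{(b)} ∧ dx_{(c)} with (a < b < c) sorted:

Collecting like 3-forms: d(omega) = 0.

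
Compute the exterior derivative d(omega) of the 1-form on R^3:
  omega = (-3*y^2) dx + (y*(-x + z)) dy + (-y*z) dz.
d(omega) = (5*y) dx ∧ dy + (-y - z) dy ∧ dz

For a 1-form omega = sum_i f_i dx_i, the exterior derivative is
  d(omega) = sum_{i < j} (∂f_j/∂x_i - ∂f_i/∂x_j) dx_i ∧ dx_j.
  coefficient of dx ∧ dy: ∂f_2/∂x - ∂f_1/∂y = ∂(y*(-x + z))/∂x - ∂(-3*y^2)/∂y = 5*y
  coefficient of dy ∧ dz: ∂f_3/∂y - ∂f_2/∂z = ∂(-y*z)/∂y - ∂(y*(-x + z))/∂z = -y - z
Assembling: d(omega) = (5*y) dx ∧ dy + (-y - z) dy ∧ dz.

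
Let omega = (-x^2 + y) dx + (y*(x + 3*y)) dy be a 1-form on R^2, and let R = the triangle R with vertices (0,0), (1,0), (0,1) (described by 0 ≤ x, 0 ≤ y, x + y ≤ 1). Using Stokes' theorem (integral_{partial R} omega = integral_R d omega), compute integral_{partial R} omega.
integral_(partial R) omega = -1/3

Stokes: integral_partial_R omega = integral_R d omega with d omega = (∂Q/∂x - ∂P/∂y) dx ∧ dy.
  ∂Q/∂x = y
  ∂P/∂y = 1
  integrand = ∂Q/∂x - ∂P/∂y = y - 1.
Integrating over R: integral_0^1 integral_0^{1-x} (y - 1) dy dx = -1/3.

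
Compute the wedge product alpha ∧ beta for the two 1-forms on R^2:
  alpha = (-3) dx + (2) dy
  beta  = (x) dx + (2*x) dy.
alpha ∧ beta = (-8*x) dx ∧ dy

Distribute the wedge, using dx_i ∧ dx_j = -dx_j ∧ dx_i and dx_i ∧ dx_i = 0. For each pair (i, j) with i < j, the coefficient of dx_i ∧ dx_j in alpha ∧ beta is (alpha_i * beta_j - alpha_j * beta_i). Collecting: alpha ∧ beta = (-8*x) dx ∧ dy.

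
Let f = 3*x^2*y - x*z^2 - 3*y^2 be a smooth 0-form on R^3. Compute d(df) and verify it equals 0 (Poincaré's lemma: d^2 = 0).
d(df) = 0

Step 1: df = sum_i (∂f/∂x_i) dx_i = (6*x*y - z^2) dx + (3*x^2 - 6*y) dy + (-2*x*z) dz.
Step 2: Apply d again. Using the 1-form formula, the coefficient of dx ∧ dy in d(df) is ∂^2 f/∂x ∂y - ∂^2 f/∂y ∂x = (6*x) - (6*x) = 0 (equality of mixed partials for smooth f).
Similarly for dx ∧ dz and dy ∧ dz — all coefficients vanish. So d(df) = 0.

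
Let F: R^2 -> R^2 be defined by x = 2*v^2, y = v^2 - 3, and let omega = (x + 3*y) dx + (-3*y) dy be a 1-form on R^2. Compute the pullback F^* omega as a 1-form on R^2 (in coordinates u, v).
F^* omega = (14*v^3 - 18*v) dv

Using F^*(f dg) = (f ∘ F) d(g ∘ F), substitute each coordinate x_i by F_i(u, v) in f_i, and replace dx_i by d F_i = (∂F_i/∂u) du + (∂F_i/∂v) dv.
  For the x component: f_1(F) = 5*v^2 - 9; d F_1 = (0) du + (4*v) dv
  For the y component: f_2(F) = 9 - 3*v^2; d F_2 = (0) du + (2*v) dv
Combining and collecting du, dv coefficients:
  coeff of du: 0
  coeff of dv: 14*v^3 - 18*v
F^* omega = (14*v^3 - 18*v) dv.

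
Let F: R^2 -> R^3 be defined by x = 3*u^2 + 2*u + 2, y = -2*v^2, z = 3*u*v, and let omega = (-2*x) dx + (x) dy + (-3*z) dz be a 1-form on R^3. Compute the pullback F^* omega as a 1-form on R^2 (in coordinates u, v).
F^* omega = (-36*u^3 - 36*u^2 - 27*u*v^2 - 32*u - 8) du + (v*(-39*u^2 - 8*u - 8)) dv

Using F^*(f dg) = (f ∘ F) d(g ∘ F), substitute each coordinate x_i by F_i(u, v) in f_i, and replace dx_i by d F_i = (∂F_i/∂u) du + (∂F_i/∂v) dv.
  For the x component: f_1(F) = -6*u^2 - 4*u - 4; d F_1 = (6*u + 2) du + (0) dv
  For the y component: f_2(F) = 3*u^2 + 2*u + 2; d F_2 = (0) du + (-4*v) dv
  For the z component: f_3(F) = -9*u*v; d F_3 = (3*v) du + (3*u) dv
Combining and collecting du, dv coefficients:
  coeff of du: -36*u^3 - 36*u^2 - 27*u*v^2 - 32*u - 8
  coeff of dv: v*(-39*u^2 - 8*u - 8)
F^* omega = (-36*u^3 - 36*u^2 - 27*u*v^2 - 32*u - 8) du + (v*(-39*u^2 - 8*u - 8)) dv.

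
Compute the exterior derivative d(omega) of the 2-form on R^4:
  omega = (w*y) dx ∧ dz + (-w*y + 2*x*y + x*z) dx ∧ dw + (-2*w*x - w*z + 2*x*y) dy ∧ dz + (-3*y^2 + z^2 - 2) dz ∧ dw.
d(omega) = (-3*w + 2*y) dx ∧ dy ∧ dz + (-x + y) dx ∧ dz ∧ dw + (w - 2*x) dx ∧ dy ∧ dw + (-2*x - 6*y - z) dy ∧ dz ∧ dw

For a 2-form omega = sum_{i<j} g_{ij} dx_i ∧ dx_j, the exterior derivative is
  d(omega) = sum_{i<j} d(g_{ij}) ∧ dx_i ∧ dx_j = sum_{i<j, k} (∂g_{ij}/∂x_k) dx_k ∧ dx_i ∧ dx_j.
Expand each term, using dx_k ∧ dx_i ∧ dx_j = sgn(permutation) dx_{(a)} ∧ dx_{(b)} ∧ dx_{(c)} with (a < b < c) sorted:
  d(w*y) includes (∂/∂y)(w*y) dy = (w) dy, which multiplied by dx ∧ dz gives (-w) dx ∧ dy ∧ dz
  d(w*y) includes (∂/∂w)(w*y) dw = (y) dw, which multiplied by dx ∧ dz gives (y) dx ∧ dz ∧ dw
  d(-w*y + 2*x*y + x*z) includes (∂/∂y)(-w*y + 2*x*y + x*z) dy = (-w + 2*x) dy, which multiplied by dx ∧ dw gives (w - 2*x) dx ∧ dy ∧ dw
  d(-w*y + 2*x*y + x*z) includes (∂/∂z)(-w*y + 2*x*y + x*z) dz = (x) dz, which multiplied by dx ∧ dw gives (-x) dx ∧ dz ∧ dw
  d(-2*w*x - w*z + 2*x*y) includes (∂/∂x)(-2*w*x - w*z + 2*x*y) dx = (-2*w + 2*y) dx, which multiplied by dy ∧ dz gives (-2*w + 2*y) dx ∧ dy ∧ dz
  d(-2*w*x - w*z + 2*x*y) includes (∂/∂w)(-2*w*x - w*z + 2*x*y) dw = (-2*x - z) dw, which multiplied by dy ∧ dz gives (-2*x - z) dy ∧ dz ∧ dw
  d(-3*y^2 + z^2 - 2) includes (∂/∂y)(-3*y^2 + z^2 - 2) dy = (-6*y) dy, which multiplied by dz ∧ dw gives (-6*y) dy ∧ dz ∧ dw
Collecting like 3-forms: d(omega) = (-3*w + 2*y) dx ∧ dy ∧ dz + (-x + y) dx ∧ dz ∧ dw + (w - 2*x) dx ∧ dy ∧ dw + (-2*x - 6*y - z) dy ∧ dz ∧ dw.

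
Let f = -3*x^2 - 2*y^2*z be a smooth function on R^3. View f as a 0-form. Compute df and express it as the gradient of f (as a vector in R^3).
df = (-6*x) dx + (-4*y*z) dy + (-2*y^2) dz; grad f = (-6*x, -4*y*z, -2*y^2)

For a 0-form f, d f = (∂f/∂x) dx + (∂f/∂y) dy + (∂f/∂z) dz. The components of the vector representation are exactly the entries of grad f in Cartesian coordinates:
  ∂f/∂x = -6*x
  ∂f/∂y = -4*y*z
  ∂f/∂z = -2*y^2.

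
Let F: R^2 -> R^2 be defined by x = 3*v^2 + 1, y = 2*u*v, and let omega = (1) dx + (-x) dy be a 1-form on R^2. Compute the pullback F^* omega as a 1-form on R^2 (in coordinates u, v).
F^* omega = (-6*v^3 - 2*v) du + (-6*u*v^2 - 2*u + 6*v) dv

Using F^*(f dg) = (f ∘ F) d(g ∘ F), substitute each coordinate x_i by F_i(u, v) in f_i, and replace dx_i by d F_i = (∂F_i/∂u) du + (∂F_i/∂v) dv.
  For the x component: f_1(F) = 1; d F_1 = (0) du + (6*v) dv
  For the y component: f_2(F) = -3*v^2 - 1; d F_2 = (2*v) du + (2*u) dv
Combining and collecting du, dv coefficients:
  coeff of du: -6*v^3 - 2*v
  coeff of dv: -6*u*v^2 - 2*u + 6*v
F^* omega = (-6*v^3 - 2*v) du + (-6*u*v^2 - 2*u + 6*v) dv.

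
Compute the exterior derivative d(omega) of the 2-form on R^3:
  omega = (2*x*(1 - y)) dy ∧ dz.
d(omega) = (2 - 2*y) dx ∧ dy ∧ dz

For a 2-form omega = sum_{i<j} g_{ij} dx_i ∧ dx_j, the exterior derivative is
  d(omega) = sum_{i<j} d(g_{ij}) ∧ dx_i ∧ dx_j = sum_{i<j, k} (∂g_{ij}/∂x_k) dx_k ∧ dx_i ∧ dx_j.
Expand each term, using dx_k ∧ dx_i ∧ dx_j = sgn(permutation) dx_{(a)} ∧ dx_{(b)} ∧ dx_{(c)} with (a < b < c) sorted:
  d(2*x*(1 - y)) includes (∂/∂x)(2*x*(1 - y)) dx = (2 - 2*y) dx, which multiplied by dy ∧ dz gives (2 - 2*y) dx ∧ dy ∧ dz
Collecting like 3-forms: d(omega) = (2 - 2*y) dx ∧ dy ∧ dz.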